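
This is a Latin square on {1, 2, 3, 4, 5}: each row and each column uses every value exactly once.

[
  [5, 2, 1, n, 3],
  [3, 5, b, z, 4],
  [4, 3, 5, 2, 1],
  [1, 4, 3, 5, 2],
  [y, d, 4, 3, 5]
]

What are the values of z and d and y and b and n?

For row 5, column 1: column 1 already has {1, 3, 4, 5}; that leaves 2.
For row 2, column 3: column 3 already has {1, 3, 4, 5}; that leaves 2.
For row 5, column 2: row 5 already has {2, 3, 4, 5}; that leaves 1.
Cell (1,4): row 1 already has {1, 2, 3, 5} → 4.
At (row 2, col 4): row 2 already has {2, 3, 4, 5}, so the value is 1.

z = 1, d = 1, y = 2, b = 2, n = 4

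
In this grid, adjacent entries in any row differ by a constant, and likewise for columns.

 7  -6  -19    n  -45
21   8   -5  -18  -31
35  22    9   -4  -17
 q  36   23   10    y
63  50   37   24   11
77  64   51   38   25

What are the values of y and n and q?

Along each row the entries change by -13 per step; down each column they change by 14.
Row 4: from 36 at column 2, stepping by -13 to column 5 gives -3.
Row 1: from 7 at column 1, stepping by -13 to column 4 gives -32.
Row 4: from 36 at column 2, stepping by -13 to column 1 gives 49.

y = -3, n = -32, q = 49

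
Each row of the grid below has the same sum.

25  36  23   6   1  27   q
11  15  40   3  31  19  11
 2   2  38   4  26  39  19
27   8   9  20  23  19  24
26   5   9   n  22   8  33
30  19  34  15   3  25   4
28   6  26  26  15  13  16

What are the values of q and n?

Row 2 sums to 130 and so does row 3; that's the common total.
In row 1 the known cells total 118, leaving 130 − 118 = 12.
In row 5 the known cells total 103, leaving 130 − 103 = 27.

q = 12, n = 27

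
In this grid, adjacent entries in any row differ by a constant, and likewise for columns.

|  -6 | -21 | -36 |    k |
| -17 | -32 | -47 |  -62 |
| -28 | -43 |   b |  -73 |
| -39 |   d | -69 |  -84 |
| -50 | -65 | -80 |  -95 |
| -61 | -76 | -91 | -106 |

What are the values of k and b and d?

Along each row the entries change by -15 per step; down each column they change by -11.
Row 1: from -6 at column 1, stepping by -15 to column 4 gives -51.
Row 3: from -28 at column 1, stepping by -15 to column 3 gives -58.
Row 4: from -39 at column 1, stepping by -15 to column 2 gives -54.

k = -51, b = -58, d = -54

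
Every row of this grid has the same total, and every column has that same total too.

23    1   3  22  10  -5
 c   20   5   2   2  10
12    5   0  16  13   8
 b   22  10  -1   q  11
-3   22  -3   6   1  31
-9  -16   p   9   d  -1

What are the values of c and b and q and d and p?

Rows 1 and 3 both sum to 54, so that's the common total.
The known cells in row 2 total 39, leaving 54 − 39 = 15 for the blank.
The known cells in column 1 total 38, leaving 54 − 38 = 16 for the blank.
The known cells in row 4 total 58, leaving 54 − 58 = -4 for the blank.
The known cells in column 5 total 22, leaving 54 − 22 = 32 for the blank.
The known cells in row 6 total 15, leaving 54 − 15 = 39 for the blank.

c = 15, b = 16, q = -4, d = 32, p = 39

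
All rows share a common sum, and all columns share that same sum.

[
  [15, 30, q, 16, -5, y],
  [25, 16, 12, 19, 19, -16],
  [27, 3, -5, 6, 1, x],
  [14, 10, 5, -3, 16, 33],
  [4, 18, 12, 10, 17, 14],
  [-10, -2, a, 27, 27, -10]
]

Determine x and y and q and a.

Rows 2 and 4 both sum to 75, so that's the common total.
Row 3 has 27 + 3 − 5 + 6 + 1 = 32; the blank must be 75 − 32 = 43.
Column 6 has -16 + 43 + 33 + 14 − 10 = 64; the blank must be 75 − 64 = 11.
Row 1 has 15 + 30 + 16 − 5 + 11 = 67; the blank must be 75 − 67 = 8.
Row 6 has -10 − 2 + 27 + 27 − 10 = 32; the blank must be 75 − 32 = 43.

x = 43, y = 11, q = 8, a = 43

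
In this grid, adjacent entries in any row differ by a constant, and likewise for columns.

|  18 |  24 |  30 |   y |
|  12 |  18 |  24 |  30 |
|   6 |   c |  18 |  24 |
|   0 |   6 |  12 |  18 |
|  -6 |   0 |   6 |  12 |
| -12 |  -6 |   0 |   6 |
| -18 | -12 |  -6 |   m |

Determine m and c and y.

m = 0, c = 12, y = 36

Along each row the entries change by 6 per step; down each column they change by -6.
Row 7: from -18 at column 1, stepping by 6 to column 4 gives 0.
Row 3: from 6 at column 1, stepping by 6 to column 2 gives 12.
Row 1: from 18 at column 1, stepping by 6 to column 4 gives 36.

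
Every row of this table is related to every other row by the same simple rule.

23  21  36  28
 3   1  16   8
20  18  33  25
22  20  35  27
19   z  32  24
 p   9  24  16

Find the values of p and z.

p = 11, z = 17

The difference between any two rows is the same in every column — this is an addition table with the headers hidden.
Row 6 minus row 1 is 24 − 36 = -12, so its entry in column 1 is 23 + (-12) = 11.
Row 5 minus row 1 is 32 − 36 = -4, so its entry in column 2 is 21 + (-4) = 17.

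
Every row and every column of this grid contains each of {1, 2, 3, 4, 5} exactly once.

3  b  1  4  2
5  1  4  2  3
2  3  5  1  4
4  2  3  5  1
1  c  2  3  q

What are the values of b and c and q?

At (row 1, col 2): row 1 already has {1, 2, 3, 4}, so the value is 5.
At (row 5, col 2): column 2 already has {1, 2, 3, 5}, so the value is 4.
Cell (5,5): row 5 already has {1, 2, 3, 4} → 5.

b = 5, c = 4, q = 5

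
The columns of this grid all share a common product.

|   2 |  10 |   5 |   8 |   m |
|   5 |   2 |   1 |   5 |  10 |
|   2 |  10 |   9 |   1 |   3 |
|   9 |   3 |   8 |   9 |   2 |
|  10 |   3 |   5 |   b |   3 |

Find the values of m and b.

m = 10, b = 5

Columns 2 and 3 each multiply to 1800, so every column has product 1800.
Column 5: 10×3×2×3 = 180, so the missing entry is 1800 ÷ 180 = 10.
Column 4: 8×5×1×9 = 360, so the missing entry is 1800 ÷ 360 = 5.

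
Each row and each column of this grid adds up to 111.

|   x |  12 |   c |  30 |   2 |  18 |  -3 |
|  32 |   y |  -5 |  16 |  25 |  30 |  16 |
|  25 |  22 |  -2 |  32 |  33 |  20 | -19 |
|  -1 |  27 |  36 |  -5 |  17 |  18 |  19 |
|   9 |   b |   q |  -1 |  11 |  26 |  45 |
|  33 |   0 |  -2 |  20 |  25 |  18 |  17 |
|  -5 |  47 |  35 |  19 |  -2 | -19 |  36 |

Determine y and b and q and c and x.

Column 1 has 32 + 25 − 1 + 9 + 33 − 5 = 93; the blank must be 111 − 93 = 18.
Row 2 has 32 − 5 + 16 + 25 + 30 + 16 = 114; the blank must be 111 − 114 = -3.
Row 1 has 18 + 12 + 30 + 2 + 18 − 3 = 77; the blank must be 111 − 77 = 34.
Column 3 has 34 − 5 − 2 + 36 − 2 + 35 = 96; the blank must be 111 − 96 = 15.
Row 5 has 9 + 15 − 1 + 11 + 26 + 45 = 105; the blank must be 111 − 105 = 6.

y = -3, b = 6, q = 15, c = 34, x = 18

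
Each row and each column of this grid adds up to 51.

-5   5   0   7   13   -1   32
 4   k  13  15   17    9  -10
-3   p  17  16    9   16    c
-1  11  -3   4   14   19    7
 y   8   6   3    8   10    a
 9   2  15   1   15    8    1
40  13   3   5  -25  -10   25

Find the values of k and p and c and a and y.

The known cells in column 1 total 44, leaving 51 − 44 = 7 for the blank.
The known cells in row 2 total 48, leaving 51 − 48 = 3 for the blank.
The known cells in column 2 total 42, leaving 51 − 42 = 9 for the blank.
The known cells in row 5 total 42, leaving 51 − 42 = 9 for the blank.
The known cells in row 3 total 64, leaving 51 − 64 = -13 for the blank.

k = 3, p = 9, c = -13, a = 9, y = 7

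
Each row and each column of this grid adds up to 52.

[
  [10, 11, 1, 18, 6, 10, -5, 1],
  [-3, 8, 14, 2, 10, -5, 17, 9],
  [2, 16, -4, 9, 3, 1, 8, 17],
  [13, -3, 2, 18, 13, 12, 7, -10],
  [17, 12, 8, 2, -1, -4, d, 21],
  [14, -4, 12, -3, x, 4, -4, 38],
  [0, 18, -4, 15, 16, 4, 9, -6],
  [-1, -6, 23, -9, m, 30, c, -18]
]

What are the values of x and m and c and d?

x = -5, m = 10, c = 23, d = -3

Row 5: 17 + 12 + 8 + 2 − 1 − 4 + 21 = 55, so its missing entry is 52 − 55 = -3.
Row 6: 14 − 4 + 12 − 3 + 4 − 4 + 38 = 57, so its missing entry is 52 − 57 = -5.
Column 5: 6 + 10 + 3 + 13 − 1 − 5 + 16 = 42, so its missing entry is 52 − 42 = 10.
Row 8: -1 − 6 + 23 − 9 + 10 + 30 − 18 = 29, so its missing entry is 52 − 29 = 23.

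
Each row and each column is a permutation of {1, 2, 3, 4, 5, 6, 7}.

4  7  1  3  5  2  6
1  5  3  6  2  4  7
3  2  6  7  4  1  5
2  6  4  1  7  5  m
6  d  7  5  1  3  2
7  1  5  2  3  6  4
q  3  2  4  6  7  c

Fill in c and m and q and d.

c = 1, m = 3, q = 5, d = 4

Cell (7,1): column 1 already has {1, 2, 3, 4, 6, 7} → 5.
Cell (7,7): row 7 already has {2, 3, 4, 5, 6, 7} → 1.
At (row 5, col 2): row 5 already has {1, 2, 3, 5, 6, 7}, so the value is 4.
For row 4, column 7: row 4 already has {1, 2, 4, 5, 6, 7}; that leaves 3.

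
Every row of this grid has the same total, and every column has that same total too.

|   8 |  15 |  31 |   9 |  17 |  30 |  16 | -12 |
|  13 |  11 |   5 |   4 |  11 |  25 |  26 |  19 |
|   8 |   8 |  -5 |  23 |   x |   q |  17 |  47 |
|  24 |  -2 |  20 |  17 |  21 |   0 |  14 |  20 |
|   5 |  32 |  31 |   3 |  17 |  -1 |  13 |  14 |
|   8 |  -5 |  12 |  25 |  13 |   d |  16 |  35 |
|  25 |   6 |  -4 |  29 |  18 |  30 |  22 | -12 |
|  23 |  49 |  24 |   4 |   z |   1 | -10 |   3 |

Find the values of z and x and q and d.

z = 20, x = -3, q = 19, d = 10

Rows 1 and 2 both sum to 114, so that's the common total.
The known cells in row 8 total 94, leaving 114 − 94 = 20 for the blank.
The known cells in column 5 total 117, leaving 114 − 117 = -3 for the blank.
The known cells in row 3 total 95, leaving 114 − 95 = 19 for the blank.
The known cells in row 6 total 104, leaving 114 − 104 = 10 for the blank.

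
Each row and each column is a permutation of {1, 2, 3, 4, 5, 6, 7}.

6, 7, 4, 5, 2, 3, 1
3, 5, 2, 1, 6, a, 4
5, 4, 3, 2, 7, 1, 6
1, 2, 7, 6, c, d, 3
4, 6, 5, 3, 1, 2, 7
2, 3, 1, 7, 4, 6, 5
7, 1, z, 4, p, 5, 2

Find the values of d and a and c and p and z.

d = 4, a = 7, c = 5, p = 3, z = 6

For row 7, column 3: column 3 already has {1, 2, 3, 4, 5, 7}; that leaves 6.
For row 2, column 6: row 2 already has {1, 2, 3, 4, 5, 6}; that leaves 7.
Cell (7,5): row 7 already has {1, 2, 4, 5, 6, 7} → 3.
At (row 4, col 5): column 5 already has {1, 2, 3, 4, 6, 7}, so the value is 5.
At (row 4, col 6): row 4 already has {1, 2, 3, 5, 6, 7}, so the value is 4.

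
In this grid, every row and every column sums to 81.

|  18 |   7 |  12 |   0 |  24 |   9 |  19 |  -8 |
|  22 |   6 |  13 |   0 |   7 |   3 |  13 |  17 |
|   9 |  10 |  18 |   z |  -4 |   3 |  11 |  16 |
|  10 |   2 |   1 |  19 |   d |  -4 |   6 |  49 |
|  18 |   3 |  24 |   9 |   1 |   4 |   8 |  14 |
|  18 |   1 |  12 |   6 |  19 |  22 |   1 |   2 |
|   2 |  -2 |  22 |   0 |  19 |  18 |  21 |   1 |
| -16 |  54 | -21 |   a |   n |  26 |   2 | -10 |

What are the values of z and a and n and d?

Row 3 has 9 + 10 + 18 − 4 + 3 + 11 + 16 = 63; the blank must be 81 − 63 = 18.
Row 4 has 10 + 2 + 1 + 19 − 4 + 6 + 49 = 83; the blank must be 81 − 83 = -2.
Column 5 has 24 + 7 − 4 − 2 + 1 + 19 + 19 = 64; the blank must be 81 − 64 = 17.
Row 8 has -16 + 54 − 21 + 17 + 26 + 2 − 10 = 52; the blank must be 81 − 52 = 29.

z = 18, a = 29, n = 17, d = -2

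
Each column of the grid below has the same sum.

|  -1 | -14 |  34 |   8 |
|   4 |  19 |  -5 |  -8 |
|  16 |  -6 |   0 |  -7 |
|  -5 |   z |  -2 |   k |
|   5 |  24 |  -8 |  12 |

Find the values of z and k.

z = -4, k = 14

The complete columns each total 19.
Column 2 is missing 19 − 23 = -4 (since -14 + 19 − 6 + 24 = 23).
Column 4 is missing 19 − 5 = 14 (since 8 − 8 − 7 + 12 = 5).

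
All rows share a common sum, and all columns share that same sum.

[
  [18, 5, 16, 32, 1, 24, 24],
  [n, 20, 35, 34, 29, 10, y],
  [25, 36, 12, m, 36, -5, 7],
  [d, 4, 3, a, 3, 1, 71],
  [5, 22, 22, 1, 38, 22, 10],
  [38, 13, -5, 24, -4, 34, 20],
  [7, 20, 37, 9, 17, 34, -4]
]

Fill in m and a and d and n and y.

m = 9, a = 11, d = 27, n = 0, y = -8

Rows 1 and 5 both sum to 120, so that's the common total.
Row 3: 25 + 36 + 12 + 36 − 5 + 7 = 111, so its missing entry is 120 − 111 = 9.
Column 4: 32 + 34 + 9 + 1 + 24 + 9 = 109, so its missing entry is 120 − 109 = 11.
Row 4: 4 + 3 + 11 + 3 + 1 + 71 = 93, so its missing entry is 120 − 93 = 27.
Column 1: 18 + 25 + 27 + 5 + 38 + 7 = 120, so its missing entry is 120 − 120 = 0.
Row 2: 0 + 20 + 35 + 34 + 29 + 10 = 128, so its missing entry is 120 − 128 = -8.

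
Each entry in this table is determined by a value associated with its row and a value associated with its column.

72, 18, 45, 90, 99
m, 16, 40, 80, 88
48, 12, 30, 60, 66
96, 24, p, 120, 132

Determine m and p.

Each row is a constant multiple of every other row — this is a multiplication table with the headers hidden.
Row 2 is 80/90 = 8/9 times row 1, so its entry in column 1 is 72 × 8/9 = 64.
Row 4 is 120/90 = 4/3 times row 1, so its entry in column 3 is 45 × 4/3 = 60.

m = 64, p = 60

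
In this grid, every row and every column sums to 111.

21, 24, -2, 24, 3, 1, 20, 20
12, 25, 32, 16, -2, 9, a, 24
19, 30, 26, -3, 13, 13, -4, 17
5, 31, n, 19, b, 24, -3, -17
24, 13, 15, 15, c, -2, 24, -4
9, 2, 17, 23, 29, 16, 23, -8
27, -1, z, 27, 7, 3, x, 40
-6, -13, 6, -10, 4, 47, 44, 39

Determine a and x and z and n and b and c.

a = -5, x = 12, z = -4, n = 21, b = 31, c = 26

Row 5 has 24 + 13 + 15 + 15 − 2 + 24 − 4 = 85; the blank must be 111 − 85 = 26.
Column 5 has 3 − 2 + 13 + 26 + 29 + 7 + 4 = 80; the blank must be 111 − 80 = 31.
Row 2 has 12 + 25 + 32 + 16 − 2 + 9 + 24 = 116; the blank must be 111 − 116 = -5.
Column 7 has 20 − 5 − 4 − 3 + 24 + 23 + 44 = 99; the blank must be 111 − 99 = 12.
Row 7 has 27 − 1 + 27 + 7 + 3 + 12 + 40 = 115; the blank must be 111 − 115 = -4.
Row 4 has 5 + 31 + 19 + 31 + 24 − 3 − 17 = 90; the blank must be 111 − 90 = 21.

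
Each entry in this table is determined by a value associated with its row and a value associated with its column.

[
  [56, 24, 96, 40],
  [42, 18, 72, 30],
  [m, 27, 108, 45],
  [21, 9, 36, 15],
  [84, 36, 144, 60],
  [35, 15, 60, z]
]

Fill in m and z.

m = 63, z = 25

Each row is a constant multiple of every other row — this is a multiplication table with the headers hidden.
Row 3 is 27/24 = 9/8 times row 1, so its entry in column 1 is 56 × 9/8 = 63.
Row 6 is 15/24 = 5/8 times row 1, so its entry in column 4 is 40 × 5/8 = 25.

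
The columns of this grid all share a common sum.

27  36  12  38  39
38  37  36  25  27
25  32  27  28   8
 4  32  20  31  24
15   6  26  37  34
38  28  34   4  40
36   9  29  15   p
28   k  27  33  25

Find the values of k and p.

k = 31, p = 14

Column 3 sums to 211 and so does column 4; that's the common total.
In column 2 the known cells total 180, leaving 211 − 180 = 31.
In column 5 the known cells total 197, leaving 211 − 197 = 14.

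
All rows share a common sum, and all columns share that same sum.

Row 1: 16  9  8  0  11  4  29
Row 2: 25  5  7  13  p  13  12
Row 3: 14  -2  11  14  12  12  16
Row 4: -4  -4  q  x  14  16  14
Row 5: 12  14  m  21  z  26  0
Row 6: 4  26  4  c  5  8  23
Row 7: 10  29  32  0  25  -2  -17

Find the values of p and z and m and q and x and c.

Rows 1 and 3 both sum to 77, so that's the common total.
Row 2 has 25 + 5 + 7 + 13 + 13 + 12 = 75; the blank must be 77 − 75 = 2.
Column 5 has 11 + 2 + 12 + 14 + 5 + 25 = 69; the blank must be 77 − 69 = 8.
Row 5 has 12 + 14 + 21 + 8 + 26 + 0 = 81; the blank must be 77 − 81 = -4.
Row 6 has 4 + 26 + 4 + 5 + 8 + 23 = 70; the blank must be 77 − 70 = 7.
Column 4 has 0 + 13 + 14 + 21 + 7 + 0 = 55; the blank must be 77 − 55 = 22.
Row 4 has -4 − 4 + 22 + 14 + 16 + 14 = 58; the blank must be 77 − 58 = 19.

p = 2, z = 8, m = -4, q = 19, x = 22, c = 7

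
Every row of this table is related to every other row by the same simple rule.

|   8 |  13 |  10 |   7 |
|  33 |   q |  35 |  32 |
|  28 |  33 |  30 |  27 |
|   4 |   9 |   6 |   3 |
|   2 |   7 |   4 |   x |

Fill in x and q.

The difference between any two rows is the same in every column — this is an addition table with the headers hidden.
Row 5 minus row 1 is 4 − 10 = -6, so its entry in column 4 is 7 + (-6) = 1.
Row 2 minus row 1 is 35 − 10 = 25, so its entry in column 2 is 13 + 25 = 38.

x = 1, q = 38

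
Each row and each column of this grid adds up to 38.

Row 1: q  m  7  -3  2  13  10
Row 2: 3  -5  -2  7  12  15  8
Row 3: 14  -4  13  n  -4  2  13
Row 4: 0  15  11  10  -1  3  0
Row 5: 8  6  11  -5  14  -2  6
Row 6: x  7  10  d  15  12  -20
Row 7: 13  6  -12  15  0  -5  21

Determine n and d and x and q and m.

The known cells in column 2 total 25, leaving 38 − 25 = 13 for the blank.
The known cells in row 1 total 42, leaving 38 − 42 = -4 for the blank.
The known cells in row 3 total 34, leaving 38 − 34 = 4 for the blank.
The known cells in column 1 total 34, leaving 38 − 34 = 4 for the blank.
The known cells in row 6 total 28, leaving 38 − 28 = 10 for the blank.

n = 4, d = 10, x = 4, q = -4, m = 13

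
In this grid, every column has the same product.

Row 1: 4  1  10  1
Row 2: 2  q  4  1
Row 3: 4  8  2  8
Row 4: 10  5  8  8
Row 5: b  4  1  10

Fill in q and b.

q = 4, b = 2

Columns 3 and 4 each multiply to 640, so every column has product 640.
Column 2: 1×8×5×4 = 160, so the missing entry is 640 ÷ 160 = 4.
Column 1: 4×2×4×10 = 320, so the missing entry is 640 ÷ 320 = 2.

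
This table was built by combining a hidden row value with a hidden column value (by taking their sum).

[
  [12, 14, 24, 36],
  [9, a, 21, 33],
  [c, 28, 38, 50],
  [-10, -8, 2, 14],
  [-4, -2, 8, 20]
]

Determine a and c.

a = 11, c = 26

The difference between any two rows is the same in every column — this is an addition table with the headers hidden.
Row 2 minus row 1 is 21 − 24 = -3, so its entry in column 2 is 14 + (-3) = 11.
Row 3 minus row 1 is 38 − 24 = 14, so its entry in column 1 is 12 + 14 = 26.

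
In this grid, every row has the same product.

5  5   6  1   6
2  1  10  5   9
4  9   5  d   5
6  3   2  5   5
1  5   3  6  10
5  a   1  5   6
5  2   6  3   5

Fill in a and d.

a = 6, d = 1

Rows 2 and 5 each multiply to 900, so every row has product 900.
Row 6: 5×1×5×6 = 150, so the missing entry is 900 ÷ 150 = 6.
Row 3: 4×9×5×5 = 900, so the missing entry is 900 ÷ 900 = 1.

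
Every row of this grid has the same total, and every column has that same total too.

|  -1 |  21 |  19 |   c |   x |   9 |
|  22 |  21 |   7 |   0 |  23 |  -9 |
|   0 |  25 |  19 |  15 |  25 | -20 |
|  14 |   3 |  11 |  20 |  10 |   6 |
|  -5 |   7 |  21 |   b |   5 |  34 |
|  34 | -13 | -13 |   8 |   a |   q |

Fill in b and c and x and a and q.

b = 2, c = 19, x = -3, a = 4, q = 44

Rows 2 and 3 both sum to 64, so that's the common total.
The known cells in column 6 total 20, leaving 64 − 20 = 44 for the blank.
The known cells in row 5 total 62, leaving 64 − 62 = 2 for the blank.
The known cells in row 6 total 60, leaving 64 − 60 = 4 for the blank.
The known cells in column 5 total 67, leaving 64 − 67 = -3 for the blank.
The known cells in row 1 total 45, leaving 64 − 45 = 19 for the blank.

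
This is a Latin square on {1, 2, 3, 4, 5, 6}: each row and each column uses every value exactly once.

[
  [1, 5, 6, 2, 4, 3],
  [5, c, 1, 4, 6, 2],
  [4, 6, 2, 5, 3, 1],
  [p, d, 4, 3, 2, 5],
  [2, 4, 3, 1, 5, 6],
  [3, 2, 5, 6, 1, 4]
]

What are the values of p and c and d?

p = 6, c = 3, d = 1

Cell (2,2): row 2 already has {1, 2, 4, 5, 6} → 3.
At (row 4, col 2): column 2 already has {2, 3, 4, 5, 6}, so the value is 1.
Cell (4,1): row 4 already has {1, 2, 3, 4, 5} → 6.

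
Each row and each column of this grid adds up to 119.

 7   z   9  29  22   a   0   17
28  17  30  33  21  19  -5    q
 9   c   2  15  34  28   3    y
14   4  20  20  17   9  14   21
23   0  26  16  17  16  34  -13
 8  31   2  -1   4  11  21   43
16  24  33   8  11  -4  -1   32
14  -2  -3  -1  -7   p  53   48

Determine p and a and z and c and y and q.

p = 17, a = 23, z = 12, c = 33, y = -5, q = -24

Row 2: 28 + 17 + 30 + 33 + 21 + 19 − 5 = 143, so its missing entry is 119 − 143 = -24.
Column 8: 17 − 24 + 21 − 13 + 43 + 32 + 48 = 124, so its missing entry is 119 − 124 = -5.
Row 3: 9 + 2 + 15 + 34 + 28 + 3 − 5 = 86, so its missing entry is 119 − 86 = 33.
Column 2: 17 + 33 + 4 + 0 + 31 + 24 − 2 = 107, so its missing entry is 119 − 107 = 12.
Row 1: 7 + 12 + 9 + 29 + 22 + 0 + 17 = 96, so its missing entry is 119 − 96 = 23.
Row 8: 14 − 2 − 3 − 1 − 7 + 53 + 48 = 102, so its missing entry is 119 − 102 = 17.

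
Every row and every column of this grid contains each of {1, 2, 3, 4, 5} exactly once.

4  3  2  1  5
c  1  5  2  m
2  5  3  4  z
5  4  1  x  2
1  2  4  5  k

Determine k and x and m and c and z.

Cell (5,5): row 5 already has {1, 2, 4, 5} → 3.
At (row 3, col 5): row 3 already has {2, 3, 4, 5}, so the value is 1.
At (row 2, col 5): column 5 already has {1, 2, 3, 5}, so the value is 4.
For row 4, column 4: row 4 already has {1, 2, 4, 5}; that leaves 3.
At (row 2, col 1): row 2 already has {1, 2, 4, 5}, so the value is 3.

k = 3, x = 3, m = 4, c = 3, z = 1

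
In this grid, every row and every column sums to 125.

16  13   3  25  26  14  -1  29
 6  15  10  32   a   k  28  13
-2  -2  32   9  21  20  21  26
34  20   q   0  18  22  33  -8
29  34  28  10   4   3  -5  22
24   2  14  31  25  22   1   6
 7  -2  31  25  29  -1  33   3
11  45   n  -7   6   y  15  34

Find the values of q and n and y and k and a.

The known cells in column 5 total 129, leaving 125 − 129 = -4 for the blank.
The known cells in row 2 total 100, leaving 125 − 100 = 25 for the blank.
The known cells in column 6 total 105, leaving 125 − 105 = 20 for the blank.
The known cells in row 8 total 124, leaving 125 − 124 = 1 for the blank.
The known cells in row 4 total 119, leaving 125 − 119 = 6 for the blank.

q = 6, n = 1, y = 20, k = 25, a = -4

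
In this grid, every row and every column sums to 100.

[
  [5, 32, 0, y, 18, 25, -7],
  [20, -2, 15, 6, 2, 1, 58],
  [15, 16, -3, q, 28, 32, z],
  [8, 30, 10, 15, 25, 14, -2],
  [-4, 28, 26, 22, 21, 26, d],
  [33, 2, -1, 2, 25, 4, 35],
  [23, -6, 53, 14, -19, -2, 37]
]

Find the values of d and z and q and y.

Row 5: -4 + 28 + 26 + 22 + 21 + 26 = 119, so its missing entry is 100 − 119 = -19.
Column 7: -7 + 58 − 2 − 19 + 35 + 37 = 102, so its missing entry is 100 − 102 = -2.
Row 3: 15 + 16 − 3 + 28 + 32 − 2 = 86, so its missing entry is 100 − 86 = 14.
Row 1: 5 + 32 + 0 + 18 + 25 − 7 = 73, so its missing entry is 100 − 73 = 27.

d = -19, z = -2, q = 14, y = 27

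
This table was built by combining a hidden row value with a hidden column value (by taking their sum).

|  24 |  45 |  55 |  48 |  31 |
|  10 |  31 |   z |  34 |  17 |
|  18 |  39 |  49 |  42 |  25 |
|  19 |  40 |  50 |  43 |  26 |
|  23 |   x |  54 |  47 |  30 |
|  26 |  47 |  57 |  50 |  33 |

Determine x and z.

x = 44, z = 41

The difference between any two rows is the same in every column — this is an addition table with the headers hidden.
Row 5 minus row 1 is 30 − 31 = -1, so its entry in column 2 is 45 + (-1) = 44.
Row 2 minus row 1 is 17 − 31 = -14, so its entry in column 3 is 55 + (-14) = 41.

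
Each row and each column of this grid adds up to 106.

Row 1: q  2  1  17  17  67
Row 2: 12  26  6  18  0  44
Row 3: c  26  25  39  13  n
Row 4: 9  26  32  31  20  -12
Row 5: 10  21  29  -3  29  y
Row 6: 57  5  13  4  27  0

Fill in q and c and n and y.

q = 2, c = 16, n = -13, y = 20

Row 5: 10 + 21 + 29 − 3 + 29 = 86, so its missing entry is 106 − 86 = 20.
Column 6: 67 + 44 − 12 + 20 + 0 = 119, so its missing entry is 106 − 119 = -13.
Row 3: 26 + 25 + 39 + 13 − 13 = 90, so its missing entry is 106 − 90 = 16.
Row 1: 2 + 1 + 17 + 17 + 67 = 104, so its missing entry is 106 − 104 = 2.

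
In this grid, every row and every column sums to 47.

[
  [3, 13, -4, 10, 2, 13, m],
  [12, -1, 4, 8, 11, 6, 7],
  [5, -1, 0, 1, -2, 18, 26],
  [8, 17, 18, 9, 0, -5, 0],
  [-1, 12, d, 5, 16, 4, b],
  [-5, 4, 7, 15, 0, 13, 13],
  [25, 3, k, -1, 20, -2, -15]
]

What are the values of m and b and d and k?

m = 10, b = 6, d = 5, k = 17

Row 7 has 25 + 3 − 1 + 20 − 2 − 15 = 30; the blank must be 47 − 30 = 17.
Column 3 has -4 + 4 + 0 + 18 + 7 + 17 = 42; the blank must be 47 − 42 = 5.
Row 5 has -1 + 12 + 5 + 5 + 16 + 4 = 41; the blank must be 47 − 41 = 6.
Row 1 has 3 + 13 − 4 + 10 + 2 + 13 = 37; the blank must be 47 − 37 = 10.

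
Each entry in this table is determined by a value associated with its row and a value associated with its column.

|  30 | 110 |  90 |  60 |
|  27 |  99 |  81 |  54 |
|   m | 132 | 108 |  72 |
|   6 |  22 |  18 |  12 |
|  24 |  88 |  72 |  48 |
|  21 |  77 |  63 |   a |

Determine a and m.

Each row is a constant multiple of every other row — this is a multiplication table with the headers hidden.
Row 6 is 77/110 = 7/10 times row 1, so its entry in column 4 is 60 × 7/10 = 42.
Row 3 is 132/110 = 6/5 times row 1, so its entry in column 1 is 30 × 6/5 = 36.

a = 42, m = 36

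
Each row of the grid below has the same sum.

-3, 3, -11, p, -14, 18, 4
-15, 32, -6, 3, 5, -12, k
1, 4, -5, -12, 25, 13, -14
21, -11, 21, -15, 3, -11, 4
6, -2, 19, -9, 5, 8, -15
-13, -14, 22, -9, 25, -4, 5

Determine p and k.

The complete rows each total 12.
Row 1 is missing 12 − (-3) = 15 (since -3 + 3 − 11 − 14 + 18 + 4 = -3).
Row 2 is missing 12 − 7 = 5 (since -15 + 32 − 6 + 3 + 5 − 12 = 7).

p = 15, k = 5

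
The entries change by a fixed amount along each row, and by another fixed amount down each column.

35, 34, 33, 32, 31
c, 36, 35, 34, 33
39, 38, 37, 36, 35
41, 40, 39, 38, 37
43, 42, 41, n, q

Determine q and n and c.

Along each row the entries change by -1 per step; down each column they change by 2.
Row 5: from 43 at column 1, stepping by -1 to column 5 gives 39.
Row 5: from 43 at column 1, stepping by -1 to column 4 gives 40.
Row 2: from 36 at column 2, stepping by -1 to column 1 gives 37.

q = 39, n = 40, c = 37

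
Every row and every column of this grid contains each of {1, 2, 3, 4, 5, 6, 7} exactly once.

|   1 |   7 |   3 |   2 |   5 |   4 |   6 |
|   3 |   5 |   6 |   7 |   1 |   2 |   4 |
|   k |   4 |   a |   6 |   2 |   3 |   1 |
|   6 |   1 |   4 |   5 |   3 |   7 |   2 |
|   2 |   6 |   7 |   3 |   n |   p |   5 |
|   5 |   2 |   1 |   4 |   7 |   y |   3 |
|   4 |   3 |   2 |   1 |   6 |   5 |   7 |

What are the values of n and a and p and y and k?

At (row 5, col 5): column 5 already has {1, 2, 3, 5, 6, 7}, so the value is 4.
For row 6, column 6: row 6 already has {1, 2, 3, 4, 5, 7}; that leaves 6.
Cell (3,1): column 1 already has {1, 2, 3, 4, 5, 6} → 7.
At (row 5, col 6): row 5 already has {2, 3, 4, 5, 6, 7}, so the value is 1.
For row 3, column 3: row 3 already has {1, 2, 3, 4, 6, 7}; that leaves 5.

n = 4, a = 5, p = 1, y = 6, k = 7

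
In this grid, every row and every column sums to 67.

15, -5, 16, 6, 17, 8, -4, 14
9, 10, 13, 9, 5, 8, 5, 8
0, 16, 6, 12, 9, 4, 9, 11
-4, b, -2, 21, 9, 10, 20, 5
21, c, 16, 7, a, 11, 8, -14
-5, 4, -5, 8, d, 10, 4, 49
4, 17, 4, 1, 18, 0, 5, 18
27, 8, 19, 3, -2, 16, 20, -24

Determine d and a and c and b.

d = 2, a = 9, c = 9, b = 8

Row 6 has -5 + 4 − 5 + 8 + 10 + 4 + 49 = 65; the blank must be 67 − 65 = 2.
Column 5 has 17 + 5 + 9 + 9 + 2 + 18 − 2 = 58; the blank must be 67 − 58 = 9.
Row 5 has 21 + 16 + 7 + 9 + 11 + 8 − 14 = 58; the blank must be 67 − 58 = 9.
Row 4 has -4 − 2 + 21 + 9 + 10 + 20 + 5 = 59; the blank must be 67 − 59 = 8.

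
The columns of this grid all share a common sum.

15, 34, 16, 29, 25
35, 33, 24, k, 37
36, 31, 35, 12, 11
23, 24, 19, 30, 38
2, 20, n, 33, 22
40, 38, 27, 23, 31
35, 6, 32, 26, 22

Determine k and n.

k = 33, n = 33

Columns 2 and 5 both add up to 186, so every column sums to 186.
Column 4: 29 + 12 + 30 + 33 + 23 + 26 = 153, so the missing entry is 186 − 153 = 33.
Column 3: 16 + 24 + 35 + 19 + 27 + 32 = 153, so the missing entry is 186 − 153 = 33.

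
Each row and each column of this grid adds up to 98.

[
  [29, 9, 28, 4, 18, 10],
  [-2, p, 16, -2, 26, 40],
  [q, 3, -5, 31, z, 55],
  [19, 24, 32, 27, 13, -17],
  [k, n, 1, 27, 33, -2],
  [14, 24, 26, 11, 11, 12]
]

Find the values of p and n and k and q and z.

p = 20, n = 18, k = 21, q = 17, z = -3

The known cells in column 5 total 101, leaving 98 − 101 = -3 for the blank.
The known cells in row 2 total 78, leaving 98 − 78 = 20 for the blank.
The known cells in row 3 total 81, leaving 98 − 81 = 17 for the blank.
The known cells in column 1 total 77, leaving 98 − 77 = 21 for the blank.
The known cells in row 5 total 80, leaving 98 − 80 = 18 for the blank.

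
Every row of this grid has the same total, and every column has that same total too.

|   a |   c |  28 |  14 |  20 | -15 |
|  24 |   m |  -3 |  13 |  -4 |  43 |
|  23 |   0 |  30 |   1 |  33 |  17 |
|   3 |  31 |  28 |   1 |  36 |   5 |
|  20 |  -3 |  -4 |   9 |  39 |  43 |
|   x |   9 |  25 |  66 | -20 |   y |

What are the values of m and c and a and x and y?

m = 31, c = 36, a = 21, x = 13, y = 11

Rows 3 and 4 both sum to 104, so that's the common total.
The known cells in column 6 total 93, leaving 104 − 93 = 11 for the blank.
The known cells in row 2 total 73, leaving 104 − 73 = 31 for the blank.
The known cells in column 2 total 68, leaving 104 − 68 = 36 for the blank.
The known cells in row 1 total 83, leaving 104 − 83 = 21 for the blank.
The known cells in row 6 total 91, leaving 104 − 91 = 13 for the blank.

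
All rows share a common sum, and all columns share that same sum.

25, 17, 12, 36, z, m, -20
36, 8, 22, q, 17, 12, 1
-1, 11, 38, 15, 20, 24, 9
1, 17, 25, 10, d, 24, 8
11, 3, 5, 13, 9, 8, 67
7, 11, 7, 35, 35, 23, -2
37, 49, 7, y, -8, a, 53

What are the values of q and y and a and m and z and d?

Rows 3 and 5 both sum to 116, so that's the common total.
The known cells in row 4 total 85, leaving 116 − 85 = 31 for the blank.
The known cells in column 5 total 104, leaving 116 − 104 = 12 for the blank.
The known cells in row 1 total 82, leaving 116 − 82 = 34 for the blank.
The known cells in column 6 total 125, leaving 116 − 125 = -9 for the blank.
The known cells in row 7 total 129, leaving 116 − 129 = -13 for the blank.
The known cells in row 2 total 96, leaving 116 − 96 = 20 for the blank.

q = 20, y = -13, a = -9, m = 34, z = 12, d = 31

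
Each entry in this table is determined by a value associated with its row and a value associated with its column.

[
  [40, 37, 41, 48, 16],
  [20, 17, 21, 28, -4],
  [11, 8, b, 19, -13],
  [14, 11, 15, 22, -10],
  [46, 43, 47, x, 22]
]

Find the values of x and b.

The difference between any two rows is the same in every column — this is an addition table with the headers hidden.
Row 5 minus row 1 is 46 − 40 = 6, so its entry in column 4 is 48 + 6 = 54.
Row 3 minus row 1 is 11 − 40 = -29, so its entry in column 3 is 41 + (-29) = 12.

x = 54, b = 12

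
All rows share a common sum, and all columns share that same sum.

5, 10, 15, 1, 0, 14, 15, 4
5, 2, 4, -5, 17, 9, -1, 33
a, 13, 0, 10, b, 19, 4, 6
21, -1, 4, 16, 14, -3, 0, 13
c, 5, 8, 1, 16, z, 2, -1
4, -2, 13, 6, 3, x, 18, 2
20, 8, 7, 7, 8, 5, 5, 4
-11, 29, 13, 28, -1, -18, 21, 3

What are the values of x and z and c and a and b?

x = 20, z = 18, c = 15, a = 5, b = 7

Rows 1 and 2 both sum to 64, so that's the common total.
Column 5 has 0 + 17 + 14 + 16 + 3 + 8 − 1 = 57; the blank must be 64 − 57 = 7.
Row 6 has 4 − 2 + 13 + 6 + 3 + 18 + 2 = 44; the blank must be 64 − 44 = 20.
Row 3 has 13 + 0 + 10 + 7 + 19 + 4 + 6 = 59; the blank must be 64 − 59 = 5.
Column 1 has 5 + 5 + 5 + 21 + 4 + 20 − 11 = 49; the blank must be 64 − 49 = 15.
Row 5 has 15 + 5 + 8 + 1 + 16 + 2 − 1 = 46; the blank must be 64 − 46 = 18.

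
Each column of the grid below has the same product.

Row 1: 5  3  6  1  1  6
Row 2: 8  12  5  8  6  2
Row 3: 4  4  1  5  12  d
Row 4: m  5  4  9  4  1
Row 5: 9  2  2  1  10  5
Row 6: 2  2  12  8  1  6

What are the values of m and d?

m = 1, d = 8

Columns 2 and 5 each multiply to 2880, so every column has product 2880.
Column 1: 5×8×4×9×2 = 2880, so the missing entry is 2880 ÷ 2880 = 1.
Column 6: 6×2×1×5×6 = 360, so the missing entry is 2880 ÷ 360 = 8.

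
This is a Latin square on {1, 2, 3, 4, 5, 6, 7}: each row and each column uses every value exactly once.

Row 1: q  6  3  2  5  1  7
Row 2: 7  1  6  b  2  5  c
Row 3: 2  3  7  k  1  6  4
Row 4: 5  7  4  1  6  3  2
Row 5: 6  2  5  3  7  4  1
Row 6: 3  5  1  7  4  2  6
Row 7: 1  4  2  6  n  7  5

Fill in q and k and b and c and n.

Cell (1,1): row 1 already has {1, 2, 3, 5, 6, 7} → 4.
Cell (7,5): row 7 already has {1, 2, 4, 5, 6, 7} → 3.
Cell (3,4): row 3 already has {1, 2, 3, 4, 6, 7} → 5.
For row 2, column 7: column 7 already has {1, 2, 4, 5, 6, 7}; that leaves 3.
Cell (2,4): row 2 already has {1, 2, 3, 5, 6, 7} → 4.

q = 4, k = 5, b = 4, c = 3, n = 3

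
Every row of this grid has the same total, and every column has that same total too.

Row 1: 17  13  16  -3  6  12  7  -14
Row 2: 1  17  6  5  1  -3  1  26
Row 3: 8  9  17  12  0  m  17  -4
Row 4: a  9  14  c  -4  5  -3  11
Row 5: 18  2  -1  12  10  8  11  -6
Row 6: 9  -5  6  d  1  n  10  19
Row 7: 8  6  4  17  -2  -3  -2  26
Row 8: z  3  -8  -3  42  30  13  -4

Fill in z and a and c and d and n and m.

z = -19, a = 12, c = 10, d = 4, n = 10, m = -5

Rows 1 and 2 both sum to 54, so that's the common total.
Row 8: 3 − 8 − 3 + 42 + 30 + 13 − 4 = 73, so its missing entry is 54 − 73 = -19.
Column 1: 17 + 1 + 8 + 18 + 9 + 8 − 19 = 42, so its missing entry is 54 − 42 = 12.
Row 4: 12 + 9 + 14 − 4 + 5 − 3 + 11 = 44, so its missing entry is 54 − 44 = 10.
Column 4: -3 + 5 + 12 + 10 + 12 + 17 − 3 = 50, so its missing entry is 54 − 50 = 4.
Row 6: 9 − 5 + 6 + 4 + 1 + 10 + 19 = 44, so its missing entry is 54 − 44 = 10.
Row 3: 8 + 9 + 17 + 12 + 0 + 17 − 4 = 59, so its missing entry is 54 − 59 = -5.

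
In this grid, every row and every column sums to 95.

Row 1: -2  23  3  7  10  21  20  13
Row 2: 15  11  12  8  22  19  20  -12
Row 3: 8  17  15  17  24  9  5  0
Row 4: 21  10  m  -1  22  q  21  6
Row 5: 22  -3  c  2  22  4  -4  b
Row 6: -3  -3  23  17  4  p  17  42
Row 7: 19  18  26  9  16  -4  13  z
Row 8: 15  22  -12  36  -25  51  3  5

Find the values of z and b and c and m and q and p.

Row 6 has -3 − 3 + 23 + 17 + 4 + 17 + 42 = 97; the blank must be 95 − 97 = -2.
Row 7 has 19 + 18 + 26 + 9 + 16 − 4 + 13 = 97; the blank must be 95 − 97 = -2.
Column 8 has 13 − 12 + 0 + 6 + 42 − 2 + 5 = 52; the blank must be 95 − 52 = 43.
Row 5 has 22 − 3 + 2 + 22 + 4 − 4 + 43 = 86; the blank must be 95 − 86 = 9.
Column 3 has 3 + 12 + 15 + 9 + 23 + 26 − 12 = 76; the blank must be 95 − 76 = 19.
Row 4 has 21 + 10 + 19 − 1 + 22 + 21 + 6 = 98; the blank must be 95 − 98 = -3.

z = -2, b = 43, c = 9, m = 19, q = -3, p = -2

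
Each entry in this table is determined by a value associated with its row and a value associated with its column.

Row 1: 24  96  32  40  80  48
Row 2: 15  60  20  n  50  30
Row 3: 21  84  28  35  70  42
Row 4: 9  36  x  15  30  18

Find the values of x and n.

Each row is a constant multiple of every other row — this is a multiplication table with the headers hidden.
Row 4 is 9/24 = 3/8 times row 1, so its entry in column 3 is 32 × 3/8 = 12.
Row 2 is 15/24 = 5/8 times row 1, so its entry in column 4 is 40 × 5/8 = 25.

x = 12, n = 25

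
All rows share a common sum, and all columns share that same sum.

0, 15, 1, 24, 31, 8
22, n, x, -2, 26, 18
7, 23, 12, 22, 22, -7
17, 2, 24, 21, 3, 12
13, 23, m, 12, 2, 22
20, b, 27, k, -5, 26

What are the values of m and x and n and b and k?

Rows 1 and 3 both sum to 79, so that's the common total.
The known cells in row 5 total 72, leaving 79 − 72 = 7 for the blank.
The known cells in column 3 total 71, leaving 79 − 71 = 8 for the blank.
The known cells in row 2 total 72, leaving 79 − 72 = 7 for the blank.
The known cells in column 2 total 70, leaving 79 − 70 = 9 for the blank.
The known cells in row 6 total 77, leaving 79 − 77 = 2 for the blank.

m = 7, x = 8, n = 7, b = 9, k = 2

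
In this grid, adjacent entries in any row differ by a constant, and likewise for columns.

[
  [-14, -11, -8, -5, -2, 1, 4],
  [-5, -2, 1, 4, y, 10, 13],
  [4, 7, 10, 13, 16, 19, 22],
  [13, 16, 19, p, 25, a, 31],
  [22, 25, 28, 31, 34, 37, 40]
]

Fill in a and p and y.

a = 28, p = 22, y = 7

Along each row the entries change by 3 per step; down each column they change by 9.
Row 4: from 13 at column 1, stepping by 3 to column 6 gives 28.
Row 4: from 13 at column 1, stepping by 3 to column 4 gives 22.
Row 2: from -5 at column 1, stepping by 3 to column 5 gives 7.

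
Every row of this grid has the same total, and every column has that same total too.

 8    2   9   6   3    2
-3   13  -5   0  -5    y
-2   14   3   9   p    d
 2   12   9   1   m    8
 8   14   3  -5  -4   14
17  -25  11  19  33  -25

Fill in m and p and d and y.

Rows 1 and 5 both sum to 30, so that's the common total.
Row 4: 2 + 12 + 9 + 1 + 8 = 32, so its missing entry is 30 − 32 = -2.
Column 5: 3 − 5 − 2 − 4 + 33 = 25, so its missing entry is 30 − 25 = 5.
Row 3: -2 + 14 + 3 + 9 + 5 = 29, so its missing entry is 30 − 29 = 1.
Row 2: -3 + 13 − 5 + 0 − 5 = 0, so its missing entry is 30 − 0 = 30.

m = -2, p = 5, d = 1, y = 30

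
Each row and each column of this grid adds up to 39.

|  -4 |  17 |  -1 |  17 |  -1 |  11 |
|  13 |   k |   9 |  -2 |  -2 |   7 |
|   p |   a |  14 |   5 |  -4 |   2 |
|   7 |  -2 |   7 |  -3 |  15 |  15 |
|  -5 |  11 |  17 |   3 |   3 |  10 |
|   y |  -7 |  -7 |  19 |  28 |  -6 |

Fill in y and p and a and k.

y = 12, p = 16, a = 6, k = 14

The known cells in row 2 total 25, leaving 39 − 25 = 14 for the blank.
The known cells in row 6 total 27, leaving 39 − 27 = 12 for the blank.
The known cells in column 1 total 23, leaving 39 − 23 = 16 for the blank.
The known cells in row 3 total 33, leaving 39 − 33 = 6 for the blank.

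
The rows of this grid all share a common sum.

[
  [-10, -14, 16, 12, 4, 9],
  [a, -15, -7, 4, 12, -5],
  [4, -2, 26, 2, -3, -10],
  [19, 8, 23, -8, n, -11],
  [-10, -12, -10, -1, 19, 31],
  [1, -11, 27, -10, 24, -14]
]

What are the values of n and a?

Rows 3 and 5 both add up to 17, so every row sums to 17.
Row 4: 19 + 8 + 23 − 8 − 11 = 31, so the missing entry is 17 − 31 = -14.
Row 2: -15 − 7 + 4 + 12 − 5 = -11, so the missing entry is 17 − (-11) = 28.

n = -14, a = 28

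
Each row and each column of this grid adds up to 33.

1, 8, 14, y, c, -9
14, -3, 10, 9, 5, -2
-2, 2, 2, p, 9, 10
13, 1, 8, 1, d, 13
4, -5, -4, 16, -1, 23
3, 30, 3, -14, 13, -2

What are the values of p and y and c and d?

The known cells in row 3 total 21, leaving 33 − 21 = 12 for the blank.
The known cells in column 4 total 24, leaving 33 − 24 = 9 for the blank.
The known cells in row 1 total 23, leaving 33 − 23 = 10 for the blank.
The known cells in row 4 total 36, leaving 33 − 36 = -3 for the blank.

p = 12, y = 9, c = 10, d = -3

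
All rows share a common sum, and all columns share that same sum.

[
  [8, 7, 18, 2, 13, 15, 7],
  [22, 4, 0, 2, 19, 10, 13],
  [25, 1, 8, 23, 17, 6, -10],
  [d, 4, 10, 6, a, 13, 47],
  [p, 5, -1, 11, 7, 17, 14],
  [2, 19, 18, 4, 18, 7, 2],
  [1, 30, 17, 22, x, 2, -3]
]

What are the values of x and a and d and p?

Rows 1 and 2 both sum to 70, so that's the common total.
Row 5 has 5 − 1 + 11 + 7 + 17 + 14 = 53; the blank must be 70 − 53 = 17.
Row 7 has 1 + 30 + 17 + 22 + 2 − 3 = 69; the blank must be 70 − 69 = 1.
Column 5 has 13 + 19 + 17 + 7 + 18 + 1 = 75; the blank must be 70 − 75 = -5.
Row 4 has 4 + 10 + 6 − 5 + 13 + 47 = 75; the blank must be 70 − 75 = -5.

x = 1, a = -5, d = -5, p = 17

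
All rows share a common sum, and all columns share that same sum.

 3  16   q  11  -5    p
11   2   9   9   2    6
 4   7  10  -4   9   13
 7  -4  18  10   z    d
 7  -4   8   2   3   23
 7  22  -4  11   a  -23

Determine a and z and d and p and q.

a = 26, z = 4, d = 4, p = 16, q = -2

Rows 2 and 3 both sum to 39, so that's the common total.
Row 6: 7 + 22 − 4 + 11 − 23 = 13, so its missing entry is 39 − 13 = 26.
Column 5: -5 + 2 + 9 + 3 + 26 = 35, so its missing entry is 39 − 35 = 4.
Column 3: 9 + 10 + 18 + 8 − 4 = 41, so its missing entry is 39 − 41 = -2.
Row 1: 3 + 16 − 2 + 11 − 5 = 23, so its missing entry is 39 − 23 = 16.
Row 4: 7 − 4 + 18 + 10 + 4 = 35, so its missing entry is 39 − 35 = 4.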